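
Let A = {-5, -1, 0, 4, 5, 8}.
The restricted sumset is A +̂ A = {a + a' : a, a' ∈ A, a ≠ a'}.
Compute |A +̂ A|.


Restricted sumset: A +̂ A = {a + a' : a ∈ A, a' ∈ A, a ≠ a'}.
Equivalently, take A + A and drop any sum 2a that is achievable ONLY as a + a for a ∈ A (i.e. sums representable only with equal summands).
Enumerate pairs (a, a') with a < a' (symmetric, so each unordered pair gives one sum; this covers all a ≠ a'):
  -5 + -1 = -6
  -5 + 0 = -5
  -5 + 4 = -1
  -5 + 5 = 0
  -5 + 8 = 3
  -1 + 0 = -1
  -1 + 4 = 3
  -1 + 5 = 4
  -1 + 8 = 7
  0 + 4 = 4
  0 + 5 = 5
  0 + 8 = 8
  4 + 5 = 9
  4 + 8 = 12
  5 + 8 = 13
Collected distinct sums: {-6, -5, -1, 0, 3, 4, 5, 7, 8, 9, 12, 13}
|A +̂ A| = 12
(Reference bound: |A +̂ A| ≥ 2|A| - 3 for |A| ≥ 2, with |A| = 6 giving ≥ 9.)

|A +̂ A| = 12


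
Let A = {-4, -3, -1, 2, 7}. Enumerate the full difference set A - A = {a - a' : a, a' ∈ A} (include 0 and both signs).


A - A = {a - a' : a, a' ∈ A}.
Compute a - a' for each ordered pair (a, a'):
a = -4: -4--4=0, -4--3=-1, -4--1=-3, -4-2=-6, -4-7=-11
a = -3: -3--4=1, -3--3=0, -3--1=-2, -3-2=-5, -3-7=-10
a = -1: -1--4=3, -1--3=2, -1--1=0, -1-2=-3, -1-7=-8
a = 2: 2--4=6, 2--3=5, 2--1=3, 2-2=0, 2-7=-5
a = 7: 7--4=11, 7--3=10, 7--1=8, 7-2=5, 7-7=0
Collecting distinct values (and noting 0 appears from a-a):
A - A = {-11, -10, -8, -6, -5, -3, -2, -1, 0, 1, 2, 3, 5, 6, 8, 10, 11}
|A - A| = 17

A - A = {-11, -10, -8, -6, -5, -3, -2, -1, 0, 1, 2, 3, 5, 6, 8, 10, 11}


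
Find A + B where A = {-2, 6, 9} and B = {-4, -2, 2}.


A + B = {a + b : a ∈ A, b ∈ B}.
Enumerate all |A|·|B| = 3·3 = 9 pairs (a, b) and collect distinct sums.
a = -2: -2+-4=-6, -2+-2=-4, -2+2=0
a = 6: 6+-4=2, 6+-2=4, 6+2=8
a = 9: 9+-4=5, 9+-2=7, 9+2=11
Collecting distinct sums: A + B = {-6, -4, 0, 2, 4, 5, 7, 8, 11}
|A + B| = 9

A + B = {-6, -4, 0, 2, 4, 5, 7, 8, 11}


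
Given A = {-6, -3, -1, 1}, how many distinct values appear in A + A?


A + A = {a + a' : a, a' ∈ A}; |A| = 4.
General bounds: 2|A| - 1 ≤ |A + A| ≤ |A|(|A|+1)/2, i.e. 7 ≤ |A + A| ≤ 10.
Lower bound 2|A|-1 is attained iff A is an arithmetic progression.
Enumerate sums a + a' for a ≤ a' (symmetric, so this suffices):
a = -6: -6+-6=-12, -6+-3=-9, -6+-1=-7, -6+1=-5
a = -3: -3+-3=-6, -3+-1=-4, -3+1=-2
a = -1: -1+-1=-2, -1+1=0
a = 1: 1+1=2
Distinct sums: {-12, -9, -7, -6, -5, -4, -2, 0, 2}
|A + A| = 9

|A + A| = 9


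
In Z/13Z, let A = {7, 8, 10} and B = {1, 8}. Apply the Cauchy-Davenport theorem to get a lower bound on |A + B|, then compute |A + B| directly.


Cauchy-Davenport: |A + B| ≥ min(p, |A| + |B| - 1) for A, B nonempty in Z/pZ.
|A| = 3, |B| = 2, p = 13.
CD lower bound = min(13, 3 + 2 - 1) = min(13, 4) = 4.
Compute A + B mod 13 directly:
a = 7: 7+1=8, 7+8=2
a = 8: 8+1=9, 8+8=3
a = 10: 10+1=11, 10+8=5
A + B = {2, 3, 5, 8, 9, 11}, so |A + B| = 6.
Verify: 6 ≥ 4? Yes ✓.

CD lower bound = 4, actual |A + B| = 6.


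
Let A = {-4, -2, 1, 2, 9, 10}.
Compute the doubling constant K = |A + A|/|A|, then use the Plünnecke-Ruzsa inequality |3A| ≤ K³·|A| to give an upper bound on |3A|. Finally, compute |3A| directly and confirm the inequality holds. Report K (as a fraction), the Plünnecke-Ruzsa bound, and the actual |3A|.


|A| = 6.
Step 1: Compute A + A by enumerating all 36 pairs.
A + A = {-8, -6, -4, -3, -2, -1, 0, 2, 3, 4, 5, 6, 7, 8, 10, 11, 12, 18, 19, 20}, so |A + A| = 20.
Step 2: Doubling constant K = |A + A|/|A| = 20/6 = 20/6 ≈ 3.3333.
Step 3: Plünnecke-Ruzsa gives |3A| ≤ K³·|A| = (3.3333)³ · 6 ≈ 222.2222.
Step 4: Compute 3A = A + A + A directly by enumerating all triples (a,b,c) ∈ A³; |3A| = 37.
Step 5: Check 37 ≤ 222.2222? Yes ✓.

K = 20/6, Plünnecke-Ruzsa bound K³|A| ≈ 222.2222, |3A| = 37, inequality holds.


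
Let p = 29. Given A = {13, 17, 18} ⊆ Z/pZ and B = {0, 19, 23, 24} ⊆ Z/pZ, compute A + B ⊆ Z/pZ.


Work in Z/29Z: reduce every sum a + b modulo 29.
Enumerate all 12 pairs:
a = 13: 13+0=13, 13+19=3, 13+23=7, 13+24=8
a = 17: 17+0=17, 17+19=7, 17+23=11, 17+24=12
a = 18: 18+0=18, 18+19=8, 18+23=12, 18+24=13
Distinct residues collected: {3, 7, 8, 11, 12, 13, 17, 18}
|A + B| = 8 (out of 29 total residues).

A + B = {3, 7, 8, 11, 12, 13, 17, 18}


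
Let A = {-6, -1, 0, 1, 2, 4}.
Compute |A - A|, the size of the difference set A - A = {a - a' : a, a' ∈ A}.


A - A = {a - a' : a, a' ∈ A}; |A| = 6.
Bounds: 2|A|-1 ≤ |A - A| ≤ |A|² - |A| + 1, i.e. 11 ≤ |A - A| ≤ 31.
Note: 0 ∈ A - A always (from a - a). The set is symmetric: if d ∈ A - A then -d ∈ A - A.
Enumerate nonzero differences d = a - a' with a > a' (then include -d):
Positive differences: {1, 2, 3, 4, 5, 6, 7, 8, 10}
Full difference set: {0} ∪ (positive diffs) ∪ (negative diffs).
|A - A| = 1 + 2·9 = 19 (matches direct enumeration: 19).

|A - A| = 19


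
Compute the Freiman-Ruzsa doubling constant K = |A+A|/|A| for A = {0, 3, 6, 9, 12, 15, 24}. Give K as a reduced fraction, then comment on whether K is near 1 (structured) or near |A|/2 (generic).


|A| = 7.
Compute A + A by enumerating all 49 pairs.
A + A = {0, 3, 6, 9, 12, 15, 18, 21, 24, 27, 30, 33, 36, 39, 48}, so |A + A| = 15.
K = |A + A| / |A| = 15/7 (already in lowest terms) ≈ 2.1429.
Reference: AP of size 7 gives K = 13/7 ≈ 1.8571; a fully generic set of size 7 gives K ≈ 4.0000.

|A| = 7, |A + A| = 15, K = 15/7.


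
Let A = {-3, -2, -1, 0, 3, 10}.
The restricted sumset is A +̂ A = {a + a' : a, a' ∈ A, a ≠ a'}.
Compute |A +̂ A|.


Restricted sumset: A +̂ A = {a + a' : a ∈ A, a' ∈ A, a ≠ a'}.
Equivalently, take A + A and drop any sum 2a that is achievable ONLY as a + a for a ∈ A (i.e. sums representable only with equal summands).
Enumerate pairs (a, a') with a < a' (symmetric, so each unordered pair gives one sum; this covers all a ≠ a'):
  -3 + -2 = -5
  -3 + -1 = -4
  -3 + 0 = -3
  -3 + 3 = 0
  -3 + 10 = 7
  -2 + -1 = -3
  -2 + 0 = -2
  -2 + 3 = 1
  -2 + 10 = 8
  -1 + 0 = -1
  -1 + 3 = 2
  -1 + 10 = 9
  0 + 3 = 3
  0 + 10 = 10
  3 + 10 = 13
Collected distinct sums: {-5, -4, -3, -2, -1, 0, 1, 2, 3, 7, 8, 9, 10, 13}
|A +̂ A| = 14
(Reference bound: |A +̂ A| ≥ 2|A| - 3 for |A| ≥ 2, with |A| = 6 giving ≥ 9.)

|A +̂ A| = 14


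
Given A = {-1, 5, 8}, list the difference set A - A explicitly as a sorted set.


A - A = {a - a' : a, a' ∈ A}.
Compute a - a' for each ordered pair (a, a'):
a = -1: -1--1=0, -1-5=-6, -1-8=-9
a = 5: 5--1=6, 5-5=0, 5-8=-3
a = 8: 8--1=9, 8-5=3, 8-8=0
Collecting distinct values (and noting 0 appears from a-a):
A - A = {-9, -6, -3, 0, 3, 6, 9}
|A - A| = 7

A - A = {-9, -6, -3, 0, 3, 6, 9}


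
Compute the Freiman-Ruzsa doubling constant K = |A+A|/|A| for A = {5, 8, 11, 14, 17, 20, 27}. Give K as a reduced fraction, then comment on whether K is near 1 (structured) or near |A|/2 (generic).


|A| = 7.
Compute A + A by enumerating all 49 pairs.
A + A = {10, 13, 16, 19, 22, 25, 28, 31, 32, 34, 35, 37, 38, 40, 41, 44, 47, 54}, so |A + A| = 18.
K = |A + A| / |A| = 18/7 (already in lowest terms) ≈ 2.5714.
Reference: AP of size 7 gives K = 13/7 ≈ 1.8571; a fully generic set of size 7 gives K ≈ 4.0000.

|A| = 7, |A + A| = 18, K = 18/7.


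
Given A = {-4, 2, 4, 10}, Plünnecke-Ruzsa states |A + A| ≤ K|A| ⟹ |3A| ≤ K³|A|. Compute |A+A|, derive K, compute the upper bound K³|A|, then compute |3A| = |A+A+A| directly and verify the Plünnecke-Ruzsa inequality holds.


|A| = 4.
Step 1: Compute A + A by enumerating all 16 pairs.
A + A = {-8, -2, 0, 4, 6, 8, 12, 14, 20}, so |A + A| = 9.
Step 2: Doubling constant K = |A + A|/|A| = 9/4 = 9/4 ≈ 2.2500.
Step 3: Plünnecke-Ruzsa gives |3A| ≤ K³·|A| = (2.2500)³ · 4 ≈ 45.5625.
Step 4: Compute 3A = A + A + A directly by enumerating all triples (a,b,c) ∈ A³; |3A| = 16.
Step 5: Check 16 ≤ 45.5625? Yes ✓.

K = 9/4, Plünnecke-Ruzsa bound K³|A| ≈ 45.5625, |3A| = 16, inequality holds.


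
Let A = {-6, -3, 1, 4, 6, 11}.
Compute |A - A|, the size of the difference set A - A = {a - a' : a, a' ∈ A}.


A - A = {a - a' : a, a' ∈ A}; |A| = 6.
Bounds: 2|A|-1 ≤ |A - A| ≤ |A|² - |A| + 1, i.e. 11 ≤ |A - A| ≤ 31.
Note: 0 ∈ A - A always (from a - a). The set is symmetric: if d ∈ A - A then -d ∈ A - A.
Enumerate nonzero differences d = a - a' with a > a' (then include -d):
Positive differences: {2, 3, 4, 5, 7, 9, 10, 12, 14, 17}
Full difference set: {0} ∪ (positive diffs) ∪ (negative diffs).
|A - A| = 1 + 2·10 = 21 (matches direct enumeration: 21).

|A - A| = 21


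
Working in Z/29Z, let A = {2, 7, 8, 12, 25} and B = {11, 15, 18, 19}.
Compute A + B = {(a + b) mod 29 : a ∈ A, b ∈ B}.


Work in Z/29Z: reduce every sum a + b modulo 29.
Enumerate all 20 pairs:
a = 2: 2+11=13, 2+15=17, 2+18=20, 2+19=21
a = 7: 7+11=18, 7+15=22, 7+18=25, 7+19=26
a = 8: 8+11=19, 8+15=23, 8+18=26, 8+19=27
a = 12: 12+11=23, 12+15=27, 12+18=1, 12+19=2
a = 25: 25+11=7, 25+15=11, 25+18=14, 25+19=15
Distinct residues collected: {1, 2, 7, 11, 13, 14, 15, 17, 18, 19, 20, 21, 22, 23, 25, 26, 27}
|A + B| = 17 (out of 29 total residues).

A + B = {1, 2, 7, 11, 13, 14, 15, 17, 18, 19, 20, 21, 22, 23, 25, 26, 27}


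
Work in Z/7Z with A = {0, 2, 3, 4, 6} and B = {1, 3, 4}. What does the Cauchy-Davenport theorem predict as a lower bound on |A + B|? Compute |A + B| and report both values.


Cauchy-Davenport: |A + B| ≥ min(p, |A| + |B| - 1) for A, B nonempty in Z/pZ.
|A| = 5, |B| = 3, p = 7.
CD lower bound = min(7, 5 + 3 - 1) = min(7, 7) = 7.
Compute A + B mod 7 directly:
a = 0: 0+1=1, 0+3=3, 0+4=4
a = 2: 2+1=3, 2+3=5, 2+4=6
a = 3: 3+1=4, 3+3=6, 3+4=0
a = 4: 4+1=5, 4+3=0, 4+4=1
a = 6: 6+1=0, 6+3=2, 6+4=3
A + B = {0, 1, 2, 3, 4, 5, 6}, so |A + B| = 7.
Verify: 7 ≥ 7? Yes ✓.

CD lower bound = 7, actual |A + B| = 7.


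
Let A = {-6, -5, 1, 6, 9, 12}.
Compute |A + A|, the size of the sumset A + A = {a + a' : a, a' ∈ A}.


A + A = {a + a' : a, a' ∈ A}; |A| = 6.
General bounds: 2|A| - 1 ≤ |A + A| ≤ |A|(|A|+1)/2, i.e. 11 ≤ |A + A| ≤ 21.
Lower bound 2|A|-1 is attained iff A is an arithmetic progression.
Enumerate sums a + a' for a ≤ a' (symmetric, so this suffices):
a = -6: -6+-6=-12, -6+-5=-11, -6+1=-5, -6+6=0, -6+9=3, -6+12=6
a = -5: -5+-5=-10, -5+1=-4, -5+6=1, -5+9=4, -5+12=7
a = 1: 1+1=2, 1+6=7, 1+9=10, 1+12=13
a = 6: 6+6=12, 6+9=15, 6+12=18
a = 9: 9+9=18, 9+12=21
a = 12: 12+12=24
Distinct sums: {-12, -11, -10, -5, -4, 0, 1, 2, 3, 4, 6, 7, 10, 12, 13, 15, 18, 21, 24}
|A + A| = 19

|A + A| = 19


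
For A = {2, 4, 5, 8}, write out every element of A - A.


A - A = {a - a' : a, a' ∈ A}.
Compute a - a' for each ordered pair (a, a'):
a = 2: 2-2=0, 2-4=-2, 2-5=-3, 2-8=-6
a = 4: 4-2=2, 4-4=0, 4-5=-1, 4-8=-4
a = 5: 5-2=3, 5-4=1, 5-5=0, 5-8=-3
a = 8: 8-2=6, 8-4=4, 8-5=3, 8-8=0
Collecting distinct values (and noting 0 appears from a-a):
A - A = {-6, -4, -3, -2, -1, 0, 1, 2, 3, 4, 6}
|A - A| = 11

A - A = {-6, -4, -3, -2, -1, 0, 1, 2, 3, 4, 6}


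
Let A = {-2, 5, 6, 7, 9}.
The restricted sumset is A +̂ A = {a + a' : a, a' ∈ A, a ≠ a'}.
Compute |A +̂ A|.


Restricted sumset: A +̂ A = {a + a' : a ∈ A, a' ∈ A, a ≠ a'}.
Equivalently, take A + A and drop any sum 2a that is achievable ONLY as a + a for a ∈ A (i.e. sums representable only with equal summands).
Enumerate pairs (a, a') with a < a' (symmetric, so each unordered pair gives one sum; this covers all a ≠ a'):
  -2 + 5 = 3
  -2 + 6 = 4
  -2 + 7 = 5
  -2 + 9 = 7
  5 + 6 = 11
  5 + 7 = 12
  5 + 9 = 14
  6 + 7 = 13
  6 + 9 = 15
  7 + 9 = 16
Collected distinct sums: {3, 4, 5, 7, 11, 12, 13, 14, 15, 16}
|A +̂ A| = 10
(Reference bound: |A +̂ A| ≥ 2|A| - 3 for |A| ≥ 2, with |A| = 5 giving ≥ 7.)

|A +̂ A| = 10


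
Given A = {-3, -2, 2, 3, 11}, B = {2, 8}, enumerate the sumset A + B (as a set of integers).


A + B = {a + b : a ∈ A, b ∈ B}.
Enumerate all |A|·|B| = 5·2 = 10 pairs (a, b) and collect distinct sums.
a = -3: -3+2=-1, -3+8=5
a = -2: -2+2=0, -2+8=6
a = 2: 2+2=4, 2+8=10
a = 3: 3+2=5, 3+8=11
a = 11: 11+2=13, 11+8=19
Collecting distinct sums: A + B = {-1, 0, 4, 5, 6, 10, 11, 13, 19}
|A + B| = 9

A + B = {-1, 0, 4, 5, 6, 10, 11, 13, 19}


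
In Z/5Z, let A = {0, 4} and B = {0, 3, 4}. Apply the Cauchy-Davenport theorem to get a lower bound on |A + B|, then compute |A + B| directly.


Cauchy-Davenport: |A + B| ≥ min(p, |A| + |B| - 1) for A, B nonempty in Z/pZ.
|A| = 2, |B| = 3, p = 5.
CD lower bound = min(5, 2 + 3 - 1) = min(5, 4) = 4.
Compute A + B mod 5 directly:
a = 0: 0+0=0, 0+3=3, 0+4=4
a = 4: 4+0=4, 4+3=2, 4+4=3
A + B = {0, 2, 3, 4}, so |A + B| = 4.
Verify: 4 ≥ 4? Yes ✓.

CD lower bound = 4, actual |A + B| = 4.


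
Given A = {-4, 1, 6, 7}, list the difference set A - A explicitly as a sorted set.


A - A = {a - a' : a, a' ∈ A}.
Compute a - a' for each ordered pair (a, a'):
a = -4: -4--4=0, -4-1=-5, -4-6=-10, -4-7=-11
a = 1: 1--4=5, 1-1=0, 1-6=-5, 1-7=-6
a = 6: 6--4=10, 6-1=5, 6-6=0, 6-7=-1
a = 7: 7--4=11, 7-1=6, 7-6=1, 7-7=0
Collecting distinct values (and noting 0 appears from a-a):
A - A = {-11, -10, -6, -5, -1, 0, 1, 5, 6, 10, 11}
|A - A| = 11

A - A = {-11, -10, -6, -5, -1, 0, 1, 5, 6, 10, 11}


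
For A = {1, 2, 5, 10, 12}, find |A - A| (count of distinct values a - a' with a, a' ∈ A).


A - A = {a - a' : a, a' ∈ A}; |A| = 5.
Bounds: 2|A|-1 ≤ |A - A| ≤ |A|² - |A| + 1, i.e. 9 ≤ |A - A| ≤ 21.
Note: 0 ∈ A - A always (from a - a). The set is symmetric: if d ∈ A - A then -d ∈ A - A.
Enumerate nonzero differences d = a - a' with a > a' (then include -d):
Positive differences: {1, 2, 3, 4, 5, 7, 8, 9, 10, 11}
Full difference set: {0} ∪ (positive diffs) ∪ (negative diffs).
|A - A| = 1 + 2·10 = 21 (matches direct enumeration: 21).

|A - A| = 21


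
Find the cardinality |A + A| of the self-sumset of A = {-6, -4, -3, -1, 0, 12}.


A + A = {a + a' : a, a' ∈ A}; |A| = 6.
General bounds: 2|A| - 1 ≤ |A + A| ≤ |A|(|A|+1)/2, i.e. 11 ≤ |A + A| ≤ 21.
Lower bound 2|A|-1 is attained iff A is an arithmetic progression.
Enumerate sums a + a' for a ≤ a' (symmetric, so this suffices):
a = -6: -6+-6=-12, -6+-4=-10, -6+-3=-9, -6+-1=-7, -6+0=-6, -6+12=6
a = -4: -4+-4=-8, -4+-3=-7, -4+-1=-5, -4+0=-4, -4+12=8
a = -3: -3+-3=-6, -3+-1=-4, -3+0=-3, -3+12=9
a = -1: -1+-1=-2, -1+0=-1, -1+12=11
a = 0: 0+0=0, 0+12=12
a = 12: 12+12=24
Distinct sums: {-12, -10, -9, -8, -7, -6, -5, -4, -3, -2, -1, 0, 6, 8, 9, 11, 12, 24}
|A + A| = 18

|A + A| = 18


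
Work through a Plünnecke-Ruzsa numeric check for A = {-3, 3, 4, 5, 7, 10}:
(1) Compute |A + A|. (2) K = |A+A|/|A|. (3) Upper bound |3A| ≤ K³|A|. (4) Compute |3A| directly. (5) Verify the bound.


|A| = 6.
Step 1: Compute A + A by enumerating all 36 pairs.
A + A = {-6, 0, 1, 2, 4, 6, 7, 8, 9, 10, 11, 12, 13, 14, 15, 17, 20}, so |A + A| = 17.
Step 2: Doubling constant K = |A + A|/|A| = 17/6 = 17/6 ≈ 2.8333.
Step 3: Plünnecke-Ruzsa gives |3A| ≤ K³·|A| = (2.8333)³ · 6 ≈ 136.4722.
Step 4: Compute 3A = A + A + A directly by enumerating all triples (a,b,c) ∈ A³; |3A| = 30.
Step 5: Check 30 ≤ 136.4722? Yes ✓.

K = 17/6, Plünnecke-Ruzsa bound K³|A| ≈ 136.4722, |3A| = 30, inequality holds.


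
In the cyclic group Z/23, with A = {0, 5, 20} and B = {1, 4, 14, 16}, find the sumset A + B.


Work in Z/23Z: reduce every sum a + b modulo 23.
Enumerate all 12 pairs:
a = 0: 0+1=1, 0+4=4, 0+14=14, 0+16=16
a = 5: 5+1=6, 5+4=9, 5+14=19, 5+16=21
a = 20: 20+1=21, 20+4=1, 20+14=11, 20+16=13
Distinct residues collected: {1, 4, 6, 9, 11, 13, 14, 16, 19, 21}
|A + B| = 10 (out of 23 total residues).

A + B = {1, 4, 6, 9, 11, 13, 14, 16, 19, 21}


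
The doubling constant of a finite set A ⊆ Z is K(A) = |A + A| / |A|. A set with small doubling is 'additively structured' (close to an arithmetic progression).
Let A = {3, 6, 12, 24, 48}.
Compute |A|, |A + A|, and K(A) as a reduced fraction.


|A| = 5.
Compute A + A by enumerating all 25 pairs.
A + A = {6, 9, 12, 15, 18, 24, 27, 30, 36, 48, 51, 54, 60, 72, 96}, so |A + A| = 15.
K = |A + A| / |A| = 15/5 = 3/1 ≈ 3.0000.
Reference: AP of size 5 gives K = 9/5 ≈ 1.8000; a fully generic set of size 5 gives K ≈ 3.0000.

|A| = 5, |A + A| = 15, K = 15/5 = 3/1.


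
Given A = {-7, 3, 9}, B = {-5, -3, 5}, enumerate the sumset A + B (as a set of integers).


A + B = {a + b : a ∈ A, b ∈ B}.
Enumerate all |A|·|B| = 3·3 = 9 pairs (a, b) and collect distinct sums.
a = -7: -7+-5=-12, -7+-3=-10, -7+5=-2
a = 3: 3+-5=-2, 3+-3=0, 3+5=8
a = 9: 9+-5=4, 9+-3=6, 9+5=14
Collecting distinct sums: A + B = {-12, -10, -2, 0, 4, 6, 8, 14}
|A + B| = 8

A + B = {-12, -10, -2, 0, 4, 6, 8, 14}


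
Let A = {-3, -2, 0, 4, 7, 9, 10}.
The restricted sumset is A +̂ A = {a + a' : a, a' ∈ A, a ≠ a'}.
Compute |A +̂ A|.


Restricted sumset: A +̂ A = {a + a' : a ∈ A, a' ∈ A, a ≠ a'}.
Equivalently, take A + A and drop any sum 2a that is achievable ONLY as a + a for a ∈ A (i.e. sums representable only with equal summands).
Enumerate pairs (a, a') with a < a' (symmetric, so each unordered pair gives one sum; this covers all a ≠ a'):
  -3 + -2 = -5
  -3 + 0 = -3
  -3 + 4 = 1
  -3 + 7 = 4
  -3 + 9 = 6
  -3 + 10 = 7
  -2 + 0 = -2
  -2 + 4 = 2
  -2 + 7 = 5
  -2 + 9 = 7
  -2 + 10 = 8
  0 + 4 = 4
  0 + 7 = 7
  0 + 9 = 9
  0 + 10 = 10
  4 + 7 = 11
  4 + 9 = 13
  4 + 10 = 14
  7 + 9 = 16
  7 + 10 = 17
  9 + 10 = 19
Collected distinct sums: {-5, -3, -2, 1, 2, 4, 5, 6, 7, 8, 9, 10, 11, 13, 14, 16, 17, 19}
|A +̂ A| = 18
(Reference bound: |A +̂ A| ≥ 2|A| - 3 for |A| ≥ 2, with |A| = 7 giving ≥ 11.)

|A +̂ A| = 18


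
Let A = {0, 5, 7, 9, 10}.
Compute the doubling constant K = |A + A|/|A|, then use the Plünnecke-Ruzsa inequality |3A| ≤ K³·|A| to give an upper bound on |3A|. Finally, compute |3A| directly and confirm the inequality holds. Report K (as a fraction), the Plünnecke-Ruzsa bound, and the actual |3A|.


|A| = 5.
Step 1: Compute A + A by enumerating all 25 pairs.
A + A = {0, 5, 7, 9, 10, 12, 14, 15, 16, 17, 18, 19, 20}, so |A + A| = 13.
Step 2: Doubling constant K = |A + A|/|A| = 13/5 = 13/5 ≈ 2.6000.
Step 3: Plünnecke-Ruzsa gives |3A| ≤ K³·|A| = (2.6000)³ · 5 ≈ 87.8800.
Step 4: Compute 3A = A + A + A directly by enumerating all triples (a,b,c) ∈ A³; |3A| = 23.
Step 5: Check 23 ≤ 87.8800? Yes ✓.

K = 13/5, Plünnecke-Ruzsa bound K³|A| ≈ 87.8800, |3A| = 23, inequality holds.


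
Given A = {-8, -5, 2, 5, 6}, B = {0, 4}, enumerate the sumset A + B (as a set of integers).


A + B = {a + b : a ∈ A, b ∈ B}.
Enumerate all |A|·|B| = 5·2 = 10 pairs (a, b) and collect distinct sums.
a = -8: -8+0=-8, -8+4=-4
a = -5: -5+0=-5, -5+4=-1
a = 2: 2+0=2, 2+4=6
a = 5: 5+0=5, 5+4=9
a = 6: 6+0=6, 6+4=10
Collecting distinct sums: A + B = {-8, -5, -4, -1, 2, 5, 6, 9, 10}
|A + B| = 9

A + B = {-8, -5, -4, -1, 2, 5, 6, 9, 10}


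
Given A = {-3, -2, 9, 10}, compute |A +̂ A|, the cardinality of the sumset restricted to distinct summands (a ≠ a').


Restricted sumset: A +̂ A = {a + a' : a ∈ A, a' ∈ A, a ≠ a'}.
Equivalently, take A + A and drop any sum 2a that is achievable ONLY as a + a for a ∈ A (i.e. sums representable only with equal summands).
Enumerate pairs (a, a') with a < a' (symmetric, so each unordered pair gives one sum; this covers all a ≠ a'):
  -3 + -2 = -5
  -3 + 9 = 6
  -3 + 10 = 7
  -2 + 9 = 7
  -2 + 10 = 8
  9 + 10 = 19
Collected distinct sums: {-5, 6, 7, 8, 19}
|A +̂ A| = 5
(Reference bound: |A +̂ A| ≥ 2|A| - 3 for |A| ≥ 2, with |A| = 4 giving ≥ 5.)

|A +̂ A| = 5


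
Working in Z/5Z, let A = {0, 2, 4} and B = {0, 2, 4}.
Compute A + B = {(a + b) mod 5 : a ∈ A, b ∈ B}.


Work in Z/5Z: reduce every sum a + b modulo 5.
Enumerate all 9 pairs:
a = 0: 0+0=0, 0+2=2, 0+4=4
a = 2: 2+0=2, 2+2=4, 2+4=1
a = 4: 4+0=4, 4+2=1, 4+4=3
Distinct residues collected: {0, 1, 2, 3, 4}
|A + B| = 5 (out of 5 total residues).

A + B = {0, 1, 2, 3, 4}


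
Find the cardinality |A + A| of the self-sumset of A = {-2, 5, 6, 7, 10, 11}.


A + A = {a + a' : a, a' ∈ A}; |A| = 6.
General bounds: 2|A| - 1 ≤ |A + A| ≤ |A|(|A|+1)/2, i.e. 11 ≤ |A + A| ≤ 21.
Lower bound 2|A|-1 is attained iff A is an arithmetic progression.
Enumerate sums a + a' for a ≤ a' (symmetric, so this suffices):
a = -2: -2+-2=-4, -2+5=3, -2+6=4, -2+7=5, -2+10=8, -2+11=9
a = 5: 5+5=10, 5+6=11, 5+7=12, 5+10=15, 5+11=16
a = 6: 6+6=12, 6+7=13, 6+10=16, 6+11=17
a = 7: 7+7=14, 7+10=17, 7+11=18
a = 10: 10+10=20, 10+11=21
a = 11: 11+11=22
Distinct sums: {-4, 3, 4, 5, 8, 9, 10, 11, 12, 13, 14, 15, 16, 17, 18, 20, 21, 22}
|A + A| = 18

|A + A| = 18


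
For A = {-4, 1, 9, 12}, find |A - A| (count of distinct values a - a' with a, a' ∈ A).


A - A = {a - a' : a, a' ∈ A}; |A| = 4.
Bounds: 2|A|-1 ≤ |A - A| ≤ |A|² - |A| + 1, i.e. 7 ≤ |A - A| ≤ 13.
Note: 0 ∈ A - A always (from a - a). The set is symmetric: if d ∈ A - A then -d ∈ A - A.
Enumerate nonzero differences d = a - a' with a > a' (then include -d):
Positive differences: {3, 5, 8, 11, 13, 16}
Full difference set: {0} ∪ (positive diffs) ∪ (negative diffs).
|A - A| = 1 + 2·6 = 13 (matches direct enumeration: 13).

|A - A| = 13


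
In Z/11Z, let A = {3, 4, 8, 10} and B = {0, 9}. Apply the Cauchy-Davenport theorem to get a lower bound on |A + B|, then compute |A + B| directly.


Cauchy-Davenport: |A + B| ≥ min(p, |A| + |B| - 1) for A, B nonempty in Z/pZ.
|A| = 4, |B| = 2, p = 11.
CD lower bound = min(11, 4 + 2 - 1) = min(11, 5) = 5.
Compute A + B mod 11 directly:
a = 3: 3+0=3, 3+9=1
a = 4: 4+0=4, 4+9=2
a = 8: 8+0=8, 8+9=6
a = 10: 10+0=10, 10+9=8
A + B = {1, 2, 3, 4, 6, 8, 10}, so |A + B| = 7.
Verify: 7 ≥ 5? Yes ✓.

CD lower bound = 5, actual |A + B| = 7.


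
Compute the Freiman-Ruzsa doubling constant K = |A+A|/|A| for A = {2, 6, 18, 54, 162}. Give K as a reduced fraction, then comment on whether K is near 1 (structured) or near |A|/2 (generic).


|A| = 5.
Compute A + A by enumerating all 25 pairs.
A + A = {4, 8, 12, 20, 24, 36, 56, 60, 72, 108, 164, 168, 180, 216, 324}, so |A + A| = 15.
K = |A + A| / |A| = 15/5 = 3/1 ≈ 3.0000.
Reference: AP of size 5 gives K = 9/5 ≈ 1.8000; a fully generic set of size 5 gives K ≈ 3.0000.

|A| = 5, |A + A| = 15, K = 15/5 = 3/1.


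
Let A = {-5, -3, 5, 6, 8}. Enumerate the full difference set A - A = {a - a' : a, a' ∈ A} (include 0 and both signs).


A - A = {a - a' : a, a' ∈ A}.
Compute a - a' for each ordered pair (a, a'):
a = -5: -5--5=0, -5--3=-2, -5-5=-10, -5-6=-11, -5-8=-13
a = -3: -3--5=2, -3--3=0, -3-5=-8, -3-6=-9, -3-8=-11
a = 5: 5--5=10, 5--3=8, 5-5=0, 5-6=-1, 5-8=-3
a = 6: 6--5=11, 6--3=9, 6-5=1, 6-6=0, 6-8=-2
a = 8: 8--5=13, 8--3=11, 8-5=3, 8-6=2, 8-8=0
Collecting distinct values (and noting 0 appears from a-a):
A - A = {-13, -11, -10, -9, -8, -3, -2, -1, 0, 1, 2, 3, 8, 9, 10, 11, 13}
|A - A| = 17

A - A = {-13, -11, -10, -9, -8, -3, -2, -1, 0, 1, 2, 3, 8, 9, 10, 11, 13}


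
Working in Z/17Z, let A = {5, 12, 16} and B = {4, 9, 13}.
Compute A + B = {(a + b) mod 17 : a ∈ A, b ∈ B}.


Work in Z/17Z: reduce every sum a + b modulo 17.
Enumerate all 9 pairs:
a = 5: 5+4=9, 5+9=14, 5+13=1
a = 12: 12+4=16, 12+9=4, 12+13=8
a = 16: 16+4=3, 16+9=8, 16+13=12
Distinct residues collected: {1, 3, 4, 8, 9, 12, 14, 16}
|A + B| = 8 (out of 17 total residues).

A + B = {1, 3, 4, 8, 9, 12, 14, 16}


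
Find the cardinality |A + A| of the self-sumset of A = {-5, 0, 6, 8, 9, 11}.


A + A = {a + a' : a, a' ∈ A}; |A| = 6.
General bounds: 2|A| - 1 ≤ |A + A| ≤ |A|(|A|+1)/2, i.e. 11 ≤ |A + A| ≤ 21.
Lower bound 2|A|-1 is attained iff A is an arithmetic progression.
Enumerate sums a + a' for a ≤ a' (symmetric, so this suffices):
a = -5: -5+-5=-10, -5+0=-5, -5+6=1, -5+8=3, -5+9=4, -5+11=6
a = 0: 0+0=0, 0+6=6, 0+8=8, 0+9=9, 0+11=11
a = 6: 6+6=12, 6+8=14, 6+9=15, 6+11=17
a = 8: 8+8=16, 8+9=17, 8+11=19
a = 9: 9+9=18, 9+11=20
a = 11: 11+11=22
Distinct sums: {-10, -5, 0, 1, 3, 4, 6, 8, 9, 11, 12, 14, 15, 16, 17, 18, 19, 20, 22}
|A + A| = 19

|A + A| = 19


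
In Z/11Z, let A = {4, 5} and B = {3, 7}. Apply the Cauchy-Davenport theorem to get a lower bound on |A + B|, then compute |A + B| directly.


Cauchy-Davenport: |A + B| ≥ min(p, |A| + |B| - 1) for A, B nonempty in Z/pZ.
|A| = 2, |B| = 2, p = 11.
CD lower bound = min(11, 2 + 2 - 1) = min(11, 3) = 3.
Compute A + B mod 11 directly:
a = 4: 4+3=7, 4+7=0
a = 5: 5+3=8, 5+7=1
A + B = {0, 1, 7, 8}, so |A + B| = 4.
Verify: 4 ≥ 3? Yes ✓.

CD lower bound = 3, actual |A + B| = 4.


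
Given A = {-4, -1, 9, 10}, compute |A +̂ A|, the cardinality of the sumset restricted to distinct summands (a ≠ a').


Restricted sumset: A +̂ A = {a + a' : a ∈ A, a' ∈ A, a ≠ a'}.
Equivalently, take A + A and drop any sum 2a that is achievable ONLY as a + a for a ∈ A (i.e. sums representable only with equal summands).
Enumerate pairs (a, a') with a < a' (symmetric, so each unordered pair gives one sum; this covers all a ≠ a'):
  -4 + -1 = -5
  -4 + 9 = 5
  -4 + 10 = 6
  -1 + 9 = 8
  -1 + 10 = 9
  9 + 10 = 19
Collected distinct sums: {-5, 5, 6, 8, 9, 19}
|A +̂ A| = 6
(Reference bound: |A +̂ A| ≥ 2|A| - 3 for |A| ≥ 2, with |A| = 4 giving ≥ 5.)

|A +̂ A| = 6


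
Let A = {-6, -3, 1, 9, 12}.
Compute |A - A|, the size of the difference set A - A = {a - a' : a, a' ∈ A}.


A - A = {a - a' : a, a' ∈ A}; |A| = 5.
Bounds: 2|A|-1 ≤ |A - A| ≤ |A|² - |A| + 1, i.e. 9 ≤ |A - A| ≤ 21.
Note: 0 ∈ A - A always (from a - a). The set is symmetric: if d ∈ A - A then -d ∈ A - A.
Enumerate nonzero differences d = a - a' with a > a' (then include -d):
Positive differences: {3, 4, 7, 8, 11, 12, 15, 18}
Full difference set: {0} ∪ (positive diffs) ∪ (negative diffs).
|A - A| = 1 + 2·8 = 17 (matches direct enumeration: 17).

|A - A| = 17


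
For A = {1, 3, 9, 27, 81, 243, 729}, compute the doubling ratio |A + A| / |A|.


|A| = 7.
Compute A + A by enumerating all 49 pairs.
A + A = {2, 4, 6, 10, 12, 18, 28, 30, 36, 54, 82, 84, 90, 108, 162, 244, 246, 252, 270, 324, 486, 730, 732, 738, 756, 810, 972, 1458}, so |A + A| = 28.
K = |A + A| / |A| = 28/7 = 4/1 ≈ 4.0000.
Reference: AP of size 7 gives K = 13/7 ≈ 1.8571; a fully generic set of size 7 gives K ≈ 4.0000.

|A| = 7, |A + A| = 28, K = 28/7 = 4/1.


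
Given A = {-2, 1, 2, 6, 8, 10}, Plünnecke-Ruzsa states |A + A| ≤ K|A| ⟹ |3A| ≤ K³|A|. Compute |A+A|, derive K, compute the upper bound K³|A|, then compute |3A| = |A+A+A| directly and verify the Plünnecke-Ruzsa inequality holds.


|A| = 6.
Step 1: Compute A + A by enumerating all 36 pairs.
A + A = {-4, -1, 0, 2, 3, 4, 6, 7, 8, 9, 10, 11, 12, 14, 16, 18, 20}, so |A + A| = 17.
Step 2: Doubling constant K = |A + A|/|A| = 17/6 = 17/6 ≈ 2.8333.
Step 3: Plünnecke-Ruzsa gives |3A| ≤ K³·|A| = (2.8333)³ · 6 ≈ 136.4722.
Step 4: Compute 3A = A + A + A directly by enumerating all triples (a,b,c) ∈ A³; |3A| = 30.
Step 5: Check 30 ≤ 136.4722? Yes ✓.

K = 17/6, Plünnecke-Ruzsa bound K³|A| ≈ 136.4722, |3A| = 30, inequality holds.


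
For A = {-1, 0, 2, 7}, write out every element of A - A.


A - A = {a - a' : a, a' ∈ A}.
Compute a - a' for each ordered pair (a, a'):
a = -1: -1--1=0, -1-0=-1, -1-2=-3, -1-7=-8
a = 0: 0--1=1, 0-0=0, 0-2=-2, 0-7=-7
a = 2: 2--1=3, 2-0=2, 2-2=0, 2-7=-5
a = 7: 7--1=8, 7-0=7, 7-2=5, 7-7=0
Collecting distinct values (and noting 0 appears from a-a):
A - A = {-8, -7, -5, -3, -2, -1, 0, 1, 2, 3, 5, 7, 8}
|A - A| = 13

A - A = {-8, -7, -5, -3, -2, -1, 0, 1, 2, 3, 5, 7, 8}


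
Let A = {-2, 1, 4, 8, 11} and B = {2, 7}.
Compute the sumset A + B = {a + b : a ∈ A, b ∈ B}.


A + B = {a + b : a ∈ A, b ∈ B}.
Enumerate all |A|·|B| = 5·2 = 10 pairs (a, b) and collect distinct sums.
a = -2: -2+2=0, -2+7=5
a = 1: 1+2=3, 1+7=8
a = 4: 4+2=6, 4+7=11
a = 8: 8+2=10, 8+7=15
a = 11: 11+2=13, 11+7=18
Collecting distinct sums: A + B = {0, 3, 5, 6, 8, 10, 11, 13, 15, 18}
|A + B| = 10

A + B = {0, 3, 5, 6, 8, 10, 11, 13, 15, 18}


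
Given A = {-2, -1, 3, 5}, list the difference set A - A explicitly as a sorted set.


A - A = {a - a' : a, a' ∈ A}.
Compute a - a' for each ordered pair (a, a'):
a = -2: -2--2=0, -2--1=-1, -2-3=-5, -2-5=-7
a = -1: -1--2=1, -1--1=0, -1-3=-4, -1-5=-6
a = 3: 3--2=5, 3--1=4, 3-3=0, 3-5=-2
a = 5: 5--2=7, 5--1=6, 5-3=2, 5-5=0
Collecting distinct values (and noting 0 appears from a-a):
A - A = {-7, -6, -5, -4, -2, -1, 0, 1, 2, 4, 5, 6, 7}
|A - A| = 13

A - A = {-7, -6, -5, -4, -2, -1, 0, 1, 2, 4, 5, 6, 7}


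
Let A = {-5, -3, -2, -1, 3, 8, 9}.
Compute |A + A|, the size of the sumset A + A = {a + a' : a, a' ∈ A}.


A + A = {a + a' : a, a' ∈ A}; |A| = 7.
General bounds: 2|A| - 1 ≤ |A + A| ≤ |A|(|A|+1)/2, i.e. 13 ≤ |A + A| ≤ 28.
Lower bound 2|A|-1 is attained iff A is an arithmetic progression.
Enumerate sums a + a' for a ≤ a' (symmetric, so this suffices):
a = -5: -5+-5=-10, -5+-3=-8, -5+-2=-7, -5+-1=-6, -5+3=-2, -5+8=3, -5+9=4
a = -3: -3+-3=-6, -3+-2=-5, -3+-1=-4, -3+3=0, -3+8=5, -3+9=6
a = -2: -2+-2=-4, -2+-1=-3, -2+3=1, -2+8=6, -2+9=7
a = -1: -1+-1=-2, -1+3=2, -1+8=7, -1+9=8
a = 3: 3+3=6, 3+8=11, 3+9=12
a = 8: 8+8=16, 8+9=17
a = 9: 9+9=18
Distinct sums: {-10, -8, -7, -6, -5, -4, -3, -2, 0, 1, 2, 3, 4, 5, 6, 7, 8, 11, 12, 16, 17, 18}
|A + A| = 22

|A + A| = 22


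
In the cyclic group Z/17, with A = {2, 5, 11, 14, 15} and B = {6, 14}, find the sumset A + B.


Work in Z/17Z: reduce every sum a + b modulo 17.
Enumerate all 10 pairs:
a = 2: 2+6=8, 2+14=16
a = 5: 5+6=11, 5+14=2
a = 11: 11+6=0, 11+14=8
a = 14: 14+6=3, 14+14=11
a = 15: 15+6=4, 15+14=12
Distinct residues collected: {0, 2, 3, 4, 8, 11, 12, 16}
|A + B| = 8 (out of 17 total residues).

A + B = {0, 2, 3, 4, 8, 11, 12, 16}


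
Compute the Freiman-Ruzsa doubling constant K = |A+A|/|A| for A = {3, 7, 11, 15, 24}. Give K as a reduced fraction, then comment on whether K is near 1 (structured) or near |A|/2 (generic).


|A| = 5.
Compute A + A by enumerating all 25 pairs.
A + A = {6, 10, 14, 18, 22, 26, 27, 30, 31, 35, 39, 48}, so |A + A| = 12.
K = |A + A| / |A| = 12/5 (already in lowest terms) ≈ 2.4000.
Reference: AP of size 5 gives K = 9/5 ≈ 1.8000; a fully generic set of size 5 gives K ≈ 3.0000.

|A| = 5, |A + A| = 12, K = 12/5.


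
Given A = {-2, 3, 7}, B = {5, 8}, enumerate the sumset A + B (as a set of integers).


A + B = {a + b : a ∈ A, b ∈ B}.
Enumerate all |A|·|B| = 3·2 = 6 pairs (a, b) and collect distinct sums.
a = -2: -2+5=3, -2+8=6
a = 3: 3+5=8, 3+8=11
a = 7: 7+5=12, 7+8=15
Collecting distinct sums: A + B = {3, 6, 8, 11, 12, 15}
|A + B| = 6

A + B = {3, 6, 8, 11, 12, 15}


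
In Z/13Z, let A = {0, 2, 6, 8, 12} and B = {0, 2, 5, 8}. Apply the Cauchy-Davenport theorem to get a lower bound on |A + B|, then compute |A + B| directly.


Cauchy-Davenport: |A + B| ≥ min(p, |A| + |B| - 1) for A, B nonempty in Z/pZ.
|A| = 5, |B| = 4, p = 13.
CD lower bound = min(13, 5 + 4 - 1) = min(13, 8) = 8.
Compute A + B mod 13 directly:
a = 0: 0+0=0, 0+2=2, 0+5=5, 0+8=8
a = 2: 2+0=2, 2+2=4, 2+5=7, 2+8=10
a = 6: 6+0=6, 6+2=8, 6+5=11, 6+8=1
a = 8: 8+0=8, 8+2=10, 8+5=0, 8+8=3
a = 12: 12+0=12, 12+2=1, 12+5=4, 12+8=7
A + B = {0, 1, 2, 3, 4, 5, 6, 7, 8, 10, 11, 12}, so |A + B| = 12.
Verify: 12 ≥ 8? Yes ✓.

CD lower bound = 8, actual |A + B| = 12.


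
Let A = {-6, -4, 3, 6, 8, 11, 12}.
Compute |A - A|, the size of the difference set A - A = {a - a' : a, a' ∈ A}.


A - A = {a - a' : a, a' ∈ A}; |A| = 7.
Bounds: 2|A|-1 ≤ |A - A| ≤ |A|² - |A| + 1, i.e. 13 ≤ |A - A| ≤ 43.
Note: 0 ∈ A - A always (from a - a). The set is symmetric: if d ∈ A - A then -d ∈ A - A.
Enumerate nonzero differences d = a - a' with a > a' (then include -d):
Positive differences: {1, 2, 3, 4, 5, 6, 7, 8, 9, 10, 12, 14, 15, 16, 17, 18}
Full difference set: {0} ∪ (positive diffs) ∪ (negative diffs).
|A - A| = 1 + 2·16 = 33 (matches direct enumeration: 33).

|A - A| = 33


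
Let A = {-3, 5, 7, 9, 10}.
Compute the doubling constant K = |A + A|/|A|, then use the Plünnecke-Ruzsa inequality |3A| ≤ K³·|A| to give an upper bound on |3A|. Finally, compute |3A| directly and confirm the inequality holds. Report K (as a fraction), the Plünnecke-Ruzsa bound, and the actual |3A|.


|A| = 5.
Step 1: Compute A + A by enumerating all 25 pairs.
A + A = {-6, 2, 4, 6, 7, 10, 12, 14, 15, 16, 17, 18, 19, 20}, so |A + A| = 14.
Step 2: Doubling constant K = |A + A|/|A| = 14/5 = 14/5 ≈ 2.8000.
Step 3: Plünnecke-Ruzsa gives |3A| ≤ K³·|A| = (2.8000)³ · 5 ≈ 109.7600.
Step 4: Compute 3A = A + A + A directly by enumerating all triples (a,b,c) ∈ A³; |3A| = 26.
Step 5: Check 26 ≤ 109.7600? Yes ✓.

K = 14/5, Plünnecke-Ruzsa bound K³|A| ≈ 109.7600, |3A| = 26, inequality holds.


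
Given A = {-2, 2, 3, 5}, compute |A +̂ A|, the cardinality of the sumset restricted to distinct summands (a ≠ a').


Restricted sumset: A +̂ A = {a + a' : a ∈ A, a' ∈ A, a ≠ a'}.
Equivalently, take A + A and drop any sum 2a that is achievable ONLY as a + a for a ∈ A (i.e. sums representable only with equal summands).
Enumerate pairs (a, a') with a < a' (symmetric, so each unordered pair gives one sum; this covers all a ≠ a'):
  -2 + 2 = 0
  -2 + 3 = 1
  -2 + 5 = 3
  2 + 3 = 5
  2 + 5 = 7
  3 + 5 = 8
Collected distinct sums: {0, 1, 3, 5, 7, 8}
|A +̂ A| = 6
(Reference bound: |A +̂ A| ≥ 2|A| - 3 for |A| ≥ 2, with |A| = 4 giving ≥ 5.)

|A +̂ A| = 6


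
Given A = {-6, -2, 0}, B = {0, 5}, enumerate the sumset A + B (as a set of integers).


A + B = {a + b : a ∈ A, b ∈ B}.
Enumerate all |A|·|B| = 3·2 = 6 pairs (a, b) and collect distinct sums.
a = -6: -6+0=-6, -6+5=-1
a = -2: -2+0=-2, -2+5=3
a = 0: 0+0=0, 0+5=5
Collecting distinct sums: A + B = {-6, -2, -1, 0, 3, 5}
|A + B| = 6

A + B = {-6, -2, -1, 0, 3, 5}


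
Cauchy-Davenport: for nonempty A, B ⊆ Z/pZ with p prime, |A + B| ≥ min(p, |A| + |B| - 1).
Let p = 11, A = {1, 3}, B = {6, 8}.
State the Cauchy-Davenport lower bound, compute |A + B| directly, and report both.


Cauchy-Davenport: |A + B| ≥ min(p, |A| + |B| - 1) for A, B nonempty in Z/pZ.
|A| = 2, |B| = 2, p = 11.
CD lower bound = min(11, 2 + 2 - 1) = min(11, 3) = 3.
Compute A + B mod 11 directly:
a = 1: 1+6=7, 1+8=9
a = 3: 3+6=9, 3+8=0
A + B = {0, 7, 9}, so |A + B| = 3.
Verify: 3 ≥ 3? Yes ✓.

CD lower bound = 3, actual |A + B| = 3.


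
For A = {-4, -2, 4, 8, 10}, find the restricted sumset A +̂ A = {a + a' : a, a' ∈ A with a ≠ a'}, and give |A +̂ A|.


Restricted sumset: A +̂ A = {a + a' : a ∈ A, a' ∈ A, a ≠ a'}.
Equivalently, take A + A and drop any sum 2a that is achievable ONLY as a + a for a ∈ A (i.e. sums representable only with equal summands).
Enumerate pairs (a, a') with a < a' (symmetric, so each unordered pair gives one sum; this covers all a ≠ a'):
  -4 + -2 = -6
  -4 + 4 = 0
  -4 + 8 = 4
  -4 + 10 = 6
  -2 + 4 = 2
  -2 + 8 = 6
  -2 + 10 = 8
  4 + 8 = 12
  4 + 10 = 14
  8 + 10 = 18
Collected distinct sums: {-6, 0, 2, 4, 6, 8, 12, 14, 18}
|A +̂ A| = 9
(Reference bound: |A +̂ A| ≥ 2|A| - 3 for |A| ≥ 2, with |A| = 5 giving ≥ 7.)

|A +̂ A| = 9


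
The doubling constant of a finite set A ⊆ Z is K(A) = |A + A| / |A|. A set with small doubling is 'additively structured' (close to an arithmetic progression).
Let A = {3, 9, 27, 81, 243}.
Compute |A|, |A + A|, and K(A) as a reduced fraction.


|A| = 5.
Compute A + A by enumerating all 25 pairs.
A + A = {6, 12, 18, 30, 36, 54, 84, 90, 108, 162, 246, 252, 270, 324, 486}, so |A + A| = 15.
K = |A + A| / |A| = 15/5 = 3/1 ≈ 3.0000.
Reference: AP of size 5 gives K = 9/5 ≈ 1.8000; a fully generic set of size 5 gives K ≈ 3.0000.

|A| = 5, |A + A| = 15, K = 15/5 = 3/1.


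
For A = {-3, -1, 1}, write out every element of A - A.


A - A = {a - a' : a, a' ∈ A}.
Compute a - a' for each ordered pair (a, a'):
a = -3: -3--3=0, -3--1=-2, -3-1=-4
a = -1: -1--3=2, -1--1=0, -1-1=-2
a = 1: 1--3=4, 1--1=2, 1-1=0
Collecting distinct values (and noting 0 appears from a-a):
A - A = {-4, -2, 0, 2, 4}
|A - A| = 5

A - A = {-4, -2, 0, 2, 4}


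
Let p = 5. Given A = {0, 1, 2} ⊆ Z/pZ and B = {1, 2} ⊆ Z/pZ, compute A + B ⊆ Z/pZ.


Work in Z/5Z: reduce every sum a + b modulo 5.
Enumerate all 6 pairs:
a = 0: 0+1=1, 0+2=2
a = 1: 1+1=2, 1+2=3
a = 2: 2+1=3, 2+2=4
Distinct residues collected: {1, 2, 3, 4}
|A + B| = 4 (out of 5 total residues).

A + B = {1, 2, 3, 4}


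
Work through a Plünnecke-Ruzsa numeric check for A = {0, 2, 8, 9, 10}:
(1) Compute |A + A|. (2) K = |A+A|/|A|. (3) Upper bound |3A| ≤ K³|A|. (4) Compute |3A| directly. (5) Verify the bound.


|A| = 5.
Step 1: Compute A + A by enumerating all 25 pairs.
A + A = {0, 2, 4, 8, 9, 10, 11, 12, 16, 17, 18, 19, 20}, so |A + A| = 13.
Step 2: Doubling constant K = |A + A|/|A| = 13/5 = 13/5 ≈ 2.6000.
Step 3: Plünnecke-Ruzsa gives |3A| ≤ K³·|A| = (2.6000)³ · 5 ≈ 87.8800.
Step 4: Compute 3A = A + A + A directly by enumerating all triples (a,b,c) ∈ A³; |3A| = 25.
Step 5: Check 25 ≤ 87.8800? Yes ✓.

K = 13/5, Plünnecke-Ruzsa bound K³|A| ≈ 87.8800, |3A| = 25, inequality holds.


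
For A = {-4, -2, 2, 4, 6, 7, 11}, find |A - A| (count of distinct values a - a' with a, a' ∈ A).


A - A = {a - a' : a, a' ∈ A}; |A| = 7.
Bounds: 2|A|-1 ≤ |A - A| ≤ |A|² - |A| + 1, i.e. 13 ≤ |A - A| ≤ 43.
Note: 0 ∈ A - A always (from a - a). The set is symmetric: if d ∈ A - A then -d ∈ A - A.
Enumerate nonzero differences d = a - a' with a > a' (then include -d):
Positive differences: {1, 2, 3, 4, 5, 6, 7, 8, 9, 10, 11, 13, 15}
Full difference set: {0} ∪ (positive diffs) ∪ (negative diffs).
|A - A| = 1 + 2·13 = 27 (matches direct enumeration: 27).

|A - A| = 27


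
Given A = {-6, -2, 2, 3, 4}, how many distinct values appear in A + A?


A + A = {a + a' : a, a' ∈ A}; |A| = 5.
General bounds: 2|A| - 1 ≤ |A + A| ≤ |A|(|A|+1)/2, i.e. 9 ≤ |A + A| ≤ 15.
Lower bound 2|A|-1 is attained iff A is an arithmetic progression.
Enumerate sums a + a' for a ≤ a' (symmetric, so this suffices):
a = -6: -6+-6=-12, -6+-2=-8, -6+2=-4, -6+3=-3, -6+4=-2
a = -2: -2+-2=-4, -2+2=0, -2+3=1, -2+4=2
a = 2: 2+2=4, 2+3=5, 2+4=6
a = 3: 3+3=6, 3+4=7
a = 4: 4+4=8
Distinct sums: {-12, -8, -4, -3, -2, 0, 1, 2, 4, 5, 6, 7, 8}
|A + A| = 13

|A + A| = 13


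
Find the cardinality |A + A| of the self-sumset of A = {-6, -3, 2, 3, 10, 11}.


A + A = {a + a' : a, a' ∈ A}; |A| = 6.
General bounds: 2|A| - 1 ≤ |A + A| ≤ |A|(|A|+1)/2, i.e. 11 ≤ |A + A| ≤ 21.
Lower bound 2|A|-1 is attained iff A is an arithmetic progression.
Enumerate sums a + a' for a ≤ a' (symmetric, so this suffices):
a = -6: -6+-6=-12, -6+-3=-9, -6+2=-4, -6+3=-3, -6+10=4, -6+11=5
a = -3: -3+-3=-6, -3+2=-1, -3+3=0, -3+10=7, -3+11=8
a = 2: 2+2=4, 2+3=5, 2+10=12, 2+11=13
a = 3: 3+3=6, 3+10=13, 3+11=14
a = 10: 10+10=20, 10+11=21
a = 11: 11+11=22
Distinct sums: {-12, -9, -6, -4, -3, -1, 0, 4, 5, 6, 7, 8, 12, 13, 14, 20, 21, 22}
|A + A| = 18

|A + A| = 18


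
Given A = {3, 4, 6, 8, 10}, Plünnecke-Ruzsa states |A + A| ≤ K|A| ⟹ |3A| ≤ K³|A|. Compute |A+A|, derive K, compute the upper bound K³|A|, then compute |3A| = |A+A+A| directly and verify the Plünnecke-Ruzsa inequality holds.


|A| = 5.
Step 1: Compute A + A by enumerating all 25 pairs.
A + A = {6, 7, 8, 9, 10, 11, 12, 13, 14, 16, 18, 20}, so |A + A| = 12.
Step 2: Doubling constant K = |A + A|/|A| = 12/5 = 12/5 ≈ 2.4000.
Step 3: Plünnecke-Ruzsa gives |3A| ≤ K³·|A| = (2.4000)³ · 5 ≈ 69.1200.
Step 4: Compute 3A = A + A + A directly by enumerating all triples (a,b,c) ∈ A³; |3A| = 19.
Step 5: Check 19 ≤ 69.1200? Yes ✓.

K = 12/5, Plünnecke-Ruzsa bound K³|A| ≈ 69.1200, |3A| = 19, inequality holds.


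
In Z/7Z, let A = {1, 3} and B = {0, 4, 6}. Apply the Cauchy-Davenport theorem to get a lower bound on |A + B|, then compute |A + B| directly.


Cauchy-Davenport: |A + B| ≥ min(p, |A| + |B| - 1) for A, B nonempty in Z/pZ.
|A| = 2, |B| = 3, p = 7.
CD lower bound = min(7, 2 + 3 - 1) = min(7, 4) = 4.
Compute A + B mod 7 directly:
a = 1: 1+0=1, 1+4=5, 1+6=0
a = 3: 3+0=3, 3+4=0, 3+6=2
A + B = {0, 1, 2, 3, 5}, so |A + B| = 5.
Verify: 5 ≥ 4? Yes ✓.

CD lower bound = 4, actual |A + B| = 5.


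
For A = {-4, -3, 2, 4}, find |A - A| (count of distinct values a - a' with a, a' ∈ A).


A - A = {a - a' : a, a' ∈ A}; |A| = 4.
Bounds: 2|A|-1 ≤ |A - A| ≤ |A|² - |A| + 1, i.e. 7 ≤ |A - A| ≤ 13.
Note: 0 ∈ A - A always (from a - a). The set is symmetric: if d ∈ A - A then -d ∈ A - A.
Enumerate nonzero differences d = a - a' with a > a' (then include -d):
Positive differences: {1, 2, 5, 6, 7, 8}
Full difference set: {0} ∪ (positive diffs) ∪ (negative diffs).
|A - A| = 1 + 2·6 = 13 (matches direct enumeration: 13).

|A - A| = 13
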